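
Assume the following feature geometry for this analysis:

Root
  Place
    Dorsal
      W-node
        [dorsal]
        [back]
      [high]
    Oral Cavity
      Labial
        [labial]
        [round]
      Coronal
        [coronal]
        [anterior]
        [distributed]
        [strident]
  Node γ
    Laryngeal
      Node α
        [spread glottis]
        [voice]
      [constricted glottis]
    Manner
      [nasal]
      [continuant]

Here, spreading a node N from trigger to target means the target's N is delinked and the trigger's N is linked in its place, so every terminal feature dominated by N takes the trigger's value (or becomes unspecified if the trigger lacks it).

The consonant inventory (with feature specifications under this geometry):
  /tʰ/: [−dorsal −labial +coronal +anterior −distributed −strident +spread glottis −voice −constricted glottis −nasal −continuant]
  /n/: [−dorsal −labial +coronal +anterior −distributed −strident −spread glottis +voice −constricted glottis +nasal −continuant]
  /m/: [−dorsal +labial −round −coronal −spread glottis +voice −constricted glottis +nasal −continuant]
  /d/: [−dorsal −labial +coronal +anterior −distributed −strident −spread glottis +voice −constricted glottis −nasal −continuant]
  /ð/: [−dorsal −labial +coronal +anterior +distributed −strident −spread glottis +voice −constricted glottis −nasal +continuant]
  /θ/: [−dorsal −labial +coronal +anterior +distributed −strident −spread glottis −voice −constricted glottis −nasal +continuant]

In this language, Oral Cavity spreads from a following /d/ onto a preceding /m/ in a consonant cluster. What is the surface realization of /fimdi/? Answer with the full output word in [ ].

[findi]

Oral Cavity immediately or transitively dominates [labial], [round], [coronal], [anterior], [distributed], [strident].
After delinking /m/'s Oral Cavity and linking /d/'s, the affected terminals become [−labial], [+coronal], [+anterior], [−distributed], [−strident]; [dorsal], [spread glottis], [voice], … (outside Oral Cavity) are retained from /m/.
The resulting bundle matches /n/ in the inventory; substituting it for /m/ gives [findi].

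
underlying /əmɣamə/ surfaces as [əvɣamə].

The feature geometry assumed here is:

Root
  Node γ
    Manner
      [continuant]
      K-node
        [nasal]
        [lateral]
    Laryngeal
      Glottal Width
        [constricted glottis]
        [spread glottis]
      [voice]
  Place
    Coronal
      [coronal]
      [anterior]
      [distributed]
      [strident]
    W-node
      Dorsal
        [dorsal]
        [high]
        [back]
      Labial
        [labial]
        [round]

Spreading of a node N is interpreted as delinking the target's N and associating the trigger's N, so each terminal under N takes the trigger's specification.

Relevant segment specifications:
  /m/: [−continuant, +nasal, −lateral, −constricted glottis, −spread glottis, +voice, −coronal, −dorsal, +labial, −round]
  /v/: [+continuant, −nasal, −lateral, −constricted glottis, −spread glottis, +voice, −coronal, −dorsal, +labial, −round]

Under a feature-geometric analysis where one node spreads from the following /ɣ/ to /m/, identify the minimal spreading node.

Manner

Comparing /m/ with its surface form [v], the features that change are [nasal], [continuant].
In this geometry the lowest node dominating all of them is Manner: every daughter of Manner dominates only a proper subset, so no lower node suffices.
Spreading Manner from /ɣ/ overwrites each of those terminals with /ɣ/'s values, yielding exactly [v].
[labial], [dorsal] stay as in /m/ although /ɣ/ differs there, so no node dominating them spread; among the remaining candidates Manner is the lowest that derives the output.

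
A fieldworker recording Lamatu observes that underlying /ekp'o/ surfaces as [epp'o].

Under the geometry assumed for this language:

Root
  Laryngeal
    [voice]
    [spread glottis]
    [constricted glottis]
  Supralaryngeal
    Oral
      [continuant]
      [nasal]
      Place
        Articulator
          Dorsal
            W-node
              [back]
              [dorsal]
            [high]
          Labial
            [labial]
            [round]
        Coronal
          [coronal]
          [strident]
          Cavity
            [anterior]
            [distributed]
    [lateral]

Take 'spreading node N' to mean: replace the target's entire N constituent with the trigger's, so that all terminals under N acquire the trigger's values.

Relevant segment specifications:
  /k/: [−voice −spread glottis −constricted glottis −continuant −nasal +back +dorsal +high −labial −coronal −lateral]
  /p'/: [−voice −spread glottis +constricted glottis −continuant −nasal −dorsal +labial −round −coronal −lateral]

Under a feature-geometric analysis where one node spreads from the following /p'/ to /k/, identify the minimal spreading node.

/k/ and [p] differ in [labial], [round], [dorsal], [high], [back]; every other specified feature is identical.
In this geometry the lowest node dominating all of them is Articulator: every daughter of Articulator dominates only a proper subset, so no lower node suffices.
If Articulator spreads, every terminal under it takes /p'/'s value, producing [p] as observed.
[constricted glottis] stays as in /k/ although /p'/ differs there, so no node dominating it spread; among the remaining candidates Articulator is the lowest that derives the output.

Articulator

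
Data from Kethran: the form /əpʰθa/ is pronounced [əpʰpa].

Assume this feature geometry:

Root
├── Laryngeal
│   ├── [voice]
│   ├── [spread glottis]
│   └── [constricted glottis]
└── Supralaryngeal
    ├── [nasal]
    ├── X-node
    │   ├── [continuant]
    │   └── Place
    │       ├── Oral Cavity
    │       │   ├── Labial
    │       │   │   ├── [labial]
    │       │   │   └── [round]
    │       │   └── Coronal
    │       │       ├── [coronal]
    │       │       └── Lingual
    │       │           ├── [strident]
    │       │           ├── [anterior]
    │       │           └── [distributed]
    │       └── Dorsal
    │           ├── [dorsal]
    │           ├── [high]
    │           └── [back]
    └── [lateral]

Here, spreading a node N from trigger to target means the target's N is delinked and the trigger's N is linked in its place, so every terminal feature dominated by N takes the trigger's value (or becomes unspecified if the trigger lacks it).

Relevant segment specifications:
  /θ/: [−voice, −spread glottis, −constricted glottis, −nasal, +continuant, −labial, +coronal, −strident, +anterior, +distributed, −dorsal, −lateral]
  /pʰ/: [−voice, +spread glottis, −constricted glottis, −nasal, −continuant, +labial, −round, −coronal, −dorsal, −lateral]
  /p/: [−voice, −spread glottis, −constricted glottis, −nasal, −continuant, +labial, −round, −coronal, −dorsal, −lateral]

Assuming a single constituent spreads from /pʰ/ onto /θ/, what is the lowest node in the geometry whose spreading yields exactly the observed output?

/θ/ and [p] differ in [continuant], [labial], [round], [coronal], [anterior], [distributed], [strident]; every other specified feature is identical.
These terminals are all dominated by X-node, and no proper subconstituent of X-node covers them all; X-node is their lowest common ancestor.
Spreading X-node from /pʰ/ overwrites each of those terminals with /pʰ/'s values, yielding exactly [p].
[spread glottis] stays as in /θ/ although /pʰ/ differs there, so no node dominating it spread; among the remaining candidates X-node is the lowest that derives the output.

X-node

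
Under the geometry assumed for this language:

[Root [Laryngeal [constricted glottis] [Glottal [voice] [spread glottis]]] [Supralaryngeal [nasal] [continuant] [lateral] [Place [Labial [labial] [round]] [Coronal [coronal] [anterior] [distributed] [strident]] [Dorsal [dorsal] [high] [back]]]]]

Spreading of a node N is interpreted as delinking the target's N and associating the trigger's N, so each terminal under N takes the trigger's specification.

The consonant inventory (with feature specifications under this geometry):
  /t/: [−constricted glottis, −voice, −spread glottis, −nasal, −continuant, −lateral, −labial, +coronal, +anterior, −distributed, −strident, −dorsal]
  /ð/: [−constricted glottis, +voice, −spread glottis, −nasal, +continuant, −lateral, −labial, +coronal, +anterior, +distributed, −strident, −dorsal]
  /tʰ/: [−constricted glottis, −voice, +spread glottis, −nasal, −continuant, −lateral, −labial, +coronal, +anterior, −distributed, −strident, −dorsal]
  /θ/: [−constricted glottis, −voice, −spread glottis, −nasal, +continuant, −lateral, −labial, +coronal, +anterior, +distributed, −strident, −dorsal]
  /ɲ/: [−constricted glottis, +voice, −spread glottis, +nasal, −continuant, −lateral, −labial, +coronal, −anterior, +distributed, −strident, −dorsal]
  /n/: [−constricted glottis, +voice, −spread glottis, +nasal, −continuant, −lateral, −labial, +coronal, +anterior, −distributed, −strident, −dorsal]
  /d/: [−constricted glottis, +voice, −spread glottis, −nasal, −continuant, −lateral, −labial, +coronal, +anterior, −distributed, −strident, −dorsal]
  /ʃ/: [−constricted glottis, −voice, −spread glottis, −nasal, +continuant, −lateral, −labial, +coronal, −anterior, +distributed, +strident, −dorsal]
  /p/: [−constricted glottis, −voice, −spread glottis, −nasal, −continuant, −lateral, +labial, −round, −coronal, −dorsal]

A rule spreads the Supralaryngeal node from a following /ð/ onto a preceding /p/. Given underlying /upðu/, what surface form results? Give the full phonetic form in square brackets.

Supralaryngeal immediately or transitively dominates [nasal], [continuant], [lateral], [labial], [round], [coronal], [anterior], [distributed], [strident], [dorsal], [high], [back].
The target acquires /ð/'s values for everything under Supralaryngeal — [−nasal], [+continuant], [−lateral], [−labial], [+coronal], [+anterior], [+distributed], [−strident], [−dorsal] — while keeping its own [constricted glottis], [voice], [spread glottis].
The resulting bundle matches /θ/ in the inventory; substituting it for /p/ gives [uθðu].

[uθðu]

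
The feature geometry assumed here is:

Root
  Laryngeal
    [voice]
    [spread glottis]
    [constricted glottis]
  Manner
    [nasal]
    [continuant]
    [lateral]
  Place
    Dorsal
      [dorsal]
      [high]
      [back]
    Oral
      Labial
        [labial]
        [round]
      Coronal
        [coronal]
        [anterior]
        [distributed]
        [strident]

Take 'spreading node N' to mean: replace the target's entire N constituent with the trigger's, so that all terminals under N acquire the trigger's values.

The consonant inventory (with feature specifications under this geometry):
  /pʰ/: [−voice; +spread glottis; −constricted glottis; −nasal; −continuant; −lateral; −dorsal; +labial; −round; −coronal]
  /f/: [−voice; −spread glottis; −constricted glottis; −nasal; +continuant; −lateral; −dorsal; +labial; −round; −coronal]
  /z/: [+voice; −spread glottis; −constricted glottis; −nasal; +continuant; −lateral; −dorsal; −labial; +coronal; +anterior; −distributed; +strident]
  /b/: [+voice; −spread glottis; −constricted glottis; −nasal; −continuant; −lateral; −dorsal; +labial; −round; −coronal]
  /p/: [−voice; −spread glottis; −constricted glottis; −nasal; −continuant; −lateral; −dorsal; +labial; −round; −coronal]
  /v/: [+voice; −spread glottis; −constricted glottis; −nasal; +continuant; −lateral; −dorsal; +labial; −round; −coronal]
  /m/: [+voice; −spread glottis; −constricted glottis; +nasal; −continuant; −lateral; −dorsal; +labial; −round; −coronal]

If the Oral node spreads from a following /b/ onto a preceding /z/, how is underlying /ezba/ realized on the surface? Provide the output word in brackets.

The Oral node dominates the terminals [labial], [round], [coronal], [anterior], [distributed], [strident].
The target acquires /b/'s values for everything under Oral — [+labial], [−round], [−coronal] — while keeping its own [voice], [spread glottis], [constricted glottis], ….
Among the inventory, only /v/ has exactly this specification, giving the surface form [evba].

[evba]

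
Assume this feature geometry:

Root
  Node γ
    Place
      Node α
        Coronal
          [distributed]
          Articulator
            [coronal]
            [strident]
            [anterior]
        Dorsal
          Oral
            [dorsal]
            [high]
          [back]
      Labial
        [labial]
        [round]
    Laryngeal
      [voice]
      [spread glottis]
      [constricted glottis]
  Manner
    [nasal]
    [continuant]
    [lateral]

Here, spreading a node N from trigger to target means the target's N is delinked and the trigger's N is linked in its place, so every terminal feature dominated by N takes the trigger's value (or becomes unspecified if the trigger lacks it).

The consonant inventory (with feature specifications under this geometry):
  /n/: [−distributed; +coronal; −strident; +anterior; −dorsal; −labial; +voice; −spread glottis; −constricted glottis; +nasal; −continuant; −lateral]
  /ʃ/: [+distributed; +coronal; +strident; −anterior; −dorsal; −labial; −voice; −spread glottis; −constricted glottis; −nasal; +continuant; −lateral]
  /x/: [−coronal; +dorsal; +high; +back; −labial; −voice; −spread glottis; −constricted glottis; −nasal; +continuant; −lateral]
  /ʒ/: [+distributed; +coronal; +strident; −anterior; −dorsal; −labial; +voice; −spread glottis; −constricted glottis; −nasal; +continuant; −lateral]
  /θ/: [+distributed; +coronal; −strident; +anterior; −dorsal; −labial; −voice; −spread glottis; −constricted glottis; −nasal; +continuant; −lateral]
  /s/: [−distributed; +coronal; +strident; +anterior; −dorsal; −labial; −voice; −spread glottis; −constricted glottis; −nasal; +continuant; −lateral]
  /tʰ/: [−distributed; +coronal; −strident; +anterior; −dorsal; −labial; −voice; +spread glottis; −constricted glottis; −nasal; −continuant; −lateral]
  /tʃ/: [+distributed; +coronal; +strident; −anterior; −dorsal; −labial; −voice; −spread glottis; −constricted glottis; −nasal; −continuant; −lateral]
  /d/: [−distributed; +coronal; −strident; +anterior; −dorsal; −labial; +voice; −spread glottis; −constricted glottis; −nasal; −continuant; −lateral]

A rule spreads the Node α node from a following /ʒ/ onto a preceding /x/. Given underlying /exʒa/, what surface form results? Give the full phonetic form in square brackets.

The Node α node dominates the terminals [distributed], [coronal], [strident], [anterior], [dorsal], [high], [back].
The target acquires /ʒ/'s values for everything under Node α — [+distributed], [+coronal], [+strident], [−anterior], [−dorsal] — while keeping its own [labial], [voice], [spread glottis], ….
Among the inventory, only /ʃ/ has exactly this specification, giving the surface form [eʃʒa].

[eʃʒa]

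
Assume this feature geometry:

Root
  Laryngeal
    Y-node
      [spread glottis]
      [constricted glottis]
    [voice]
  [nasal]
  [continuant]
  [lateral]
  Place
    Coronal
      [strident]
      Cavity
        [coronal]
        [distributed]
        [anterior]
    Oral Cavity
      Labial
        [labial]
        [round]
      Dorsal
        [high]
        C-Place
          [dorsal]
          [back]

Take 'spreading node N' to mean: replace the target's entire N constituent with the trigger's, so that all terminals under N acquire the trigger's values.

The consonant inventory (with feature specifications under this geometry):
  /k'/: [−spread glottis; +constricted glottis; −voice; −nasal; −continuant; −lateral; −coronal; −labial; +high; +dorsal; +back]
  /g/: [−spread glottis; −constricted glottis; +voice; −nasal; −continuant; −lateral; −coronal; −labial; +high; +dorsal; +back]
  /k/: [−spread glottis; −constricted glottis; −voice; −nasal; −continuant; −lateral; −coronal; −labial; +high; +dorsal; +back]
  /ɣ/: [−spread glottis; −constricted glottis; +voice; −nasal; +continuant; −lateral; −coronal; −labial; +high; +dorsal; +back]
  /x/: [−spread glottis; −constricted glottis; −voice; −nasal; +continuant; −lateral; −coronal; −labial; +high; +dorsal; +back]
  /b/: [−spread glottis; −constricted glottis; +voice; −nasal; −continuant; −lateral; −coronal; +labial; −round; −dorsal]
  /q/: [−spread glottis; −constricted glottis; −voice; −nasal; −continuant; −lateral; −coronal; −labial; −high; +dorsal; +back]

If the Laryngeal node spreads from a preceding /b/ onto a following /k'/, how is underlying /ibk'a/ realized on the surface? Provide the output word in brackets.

The Laryngeal node dominates the terminals [spread glottis], [constricted glottis], [voice].
After delinking /k'/'s Laryngeal and linking /b/'s, the affected terminals become [−spread glottis], [−constricted glottis], [+voice]; [nasal], [continuant], [lateral], … (outside Laryngeal) are retained from /k'/.
Among the inventory, only /g/ has exactly this specification, giving the surface form [ibga].

[ibga]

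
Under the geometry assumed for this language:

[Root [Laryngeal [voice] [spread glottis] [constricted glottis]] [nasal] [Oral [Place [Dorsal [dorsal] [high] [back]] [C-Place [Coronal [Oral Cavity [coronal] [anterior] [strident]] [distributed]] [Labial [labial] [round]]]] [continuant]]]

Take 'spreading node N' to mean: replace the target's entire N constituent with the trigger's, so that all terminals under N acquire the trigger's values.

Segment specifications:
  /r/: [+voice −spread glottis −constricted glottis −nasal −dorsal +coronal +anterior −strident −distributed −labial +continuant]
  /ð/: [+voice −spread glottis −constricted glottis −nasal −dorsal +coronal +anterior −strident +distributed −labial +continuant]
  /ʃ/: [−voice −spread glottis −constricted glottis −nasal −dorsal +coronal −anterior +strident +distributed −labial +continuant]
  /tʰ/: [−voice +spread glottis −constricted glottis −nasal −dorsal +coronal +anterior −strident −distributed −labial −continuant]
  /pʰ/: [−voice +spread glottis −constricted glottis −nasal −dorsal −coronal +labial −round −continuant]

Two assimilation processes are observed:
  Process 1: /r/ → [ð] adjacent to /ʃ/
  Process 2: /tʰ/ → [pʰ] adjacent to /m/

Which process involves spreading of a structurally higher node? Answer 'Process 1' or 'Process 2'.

Process 2

Process 1 alters [distributed]; the lowest dominating node is [distributed] (depth 5 from Root).
In Process 2, [labial], [round], [coronal], [anterior], [distributed], [strident] change, so the minimal spreading node is C-Place at depth 3.
C-Place (depth 3) sits above [distributed] (depth 5), making Process 2 the one with the higher spreading node.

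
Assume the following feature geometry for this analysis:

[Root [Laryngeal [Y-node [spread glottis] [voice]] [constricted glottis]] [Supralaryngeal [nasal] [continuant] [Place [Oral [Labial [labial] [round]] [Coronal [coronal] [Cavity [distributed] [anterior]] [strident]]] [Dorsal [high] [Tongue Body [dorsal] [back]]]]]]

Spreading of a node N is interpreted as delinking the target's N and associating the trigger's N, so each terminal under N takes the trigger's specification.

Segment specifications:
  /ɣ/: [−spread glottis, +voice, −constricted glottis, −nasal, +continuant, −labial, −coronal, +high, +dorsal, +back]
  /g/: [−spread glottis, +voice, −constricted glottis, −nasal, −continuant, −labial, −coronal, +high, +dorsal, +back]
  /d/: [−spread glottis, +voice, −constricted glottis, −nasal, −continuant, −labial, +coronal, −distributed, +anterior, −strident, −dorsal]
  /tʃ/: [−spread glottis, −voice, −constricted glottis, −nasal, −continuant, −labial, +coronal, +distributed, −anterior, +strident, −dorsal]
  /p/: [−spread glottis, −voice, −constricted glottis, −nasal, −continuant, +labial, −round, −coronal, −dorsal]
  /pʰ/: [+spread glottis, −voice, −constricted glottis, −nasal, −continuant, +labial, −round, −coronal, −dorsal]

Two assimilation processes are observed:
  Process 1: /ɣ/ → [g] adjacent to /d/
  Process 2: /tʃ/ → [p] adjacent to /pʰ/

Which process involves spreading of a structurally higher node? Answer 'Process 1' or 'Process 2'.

Process 1

In Process 1, [continuant] changes, so the minimal spreading node is [continuant] at depth 2.
Process 2: the features that change are [labial], [round], [coronal], [anterior], [distributed], [strident]; the minimal node is Oral (depth 3).
[continuant] is closer to Root than Oral, so Process 1 spreads the higher node.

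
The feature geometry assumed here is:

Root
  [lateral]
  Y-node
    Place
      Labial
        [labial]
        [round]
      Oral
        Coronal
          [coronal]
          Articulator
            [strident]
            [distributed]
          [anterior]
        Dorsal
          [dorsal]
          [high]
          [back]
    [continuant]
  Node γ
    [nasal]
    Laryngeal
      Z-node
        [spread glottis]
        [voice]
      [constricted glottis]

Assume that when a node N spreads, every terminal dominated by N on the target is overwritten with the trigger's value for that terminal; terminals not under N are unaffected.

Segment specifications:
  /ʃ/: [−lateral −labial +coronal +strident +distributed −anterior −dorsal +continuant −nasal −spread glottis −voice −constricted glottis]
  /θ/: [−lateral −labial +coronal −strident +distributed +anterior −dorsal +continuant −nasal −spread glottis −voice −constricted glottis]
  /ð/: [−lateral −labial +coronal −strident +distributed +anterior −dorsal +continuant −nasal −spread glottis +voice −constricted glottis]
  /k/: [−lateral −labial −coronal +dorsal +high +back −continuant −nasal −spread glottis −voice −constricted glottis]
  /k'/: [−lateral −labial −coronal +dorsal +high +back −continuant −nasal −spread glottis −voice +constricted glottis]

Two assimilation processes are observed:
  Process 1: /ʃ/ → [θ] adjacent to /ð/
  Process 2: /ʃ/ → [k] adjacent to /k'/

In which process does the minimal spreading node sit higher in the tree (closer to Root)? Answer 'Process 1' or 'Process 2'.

Process 2

In Process 1, [anterior], [strident] change, so the minimal spreading node is Coronal at depth 4.
Process 2: the features that change are [continuant], [coronal], [anterior], [distributed], [strident], [dorsal], [high], [back]; the minimal node is Y-node (depth 1).
Y-node is closer to Root than Coronal, so Process 2 spreads the higher node.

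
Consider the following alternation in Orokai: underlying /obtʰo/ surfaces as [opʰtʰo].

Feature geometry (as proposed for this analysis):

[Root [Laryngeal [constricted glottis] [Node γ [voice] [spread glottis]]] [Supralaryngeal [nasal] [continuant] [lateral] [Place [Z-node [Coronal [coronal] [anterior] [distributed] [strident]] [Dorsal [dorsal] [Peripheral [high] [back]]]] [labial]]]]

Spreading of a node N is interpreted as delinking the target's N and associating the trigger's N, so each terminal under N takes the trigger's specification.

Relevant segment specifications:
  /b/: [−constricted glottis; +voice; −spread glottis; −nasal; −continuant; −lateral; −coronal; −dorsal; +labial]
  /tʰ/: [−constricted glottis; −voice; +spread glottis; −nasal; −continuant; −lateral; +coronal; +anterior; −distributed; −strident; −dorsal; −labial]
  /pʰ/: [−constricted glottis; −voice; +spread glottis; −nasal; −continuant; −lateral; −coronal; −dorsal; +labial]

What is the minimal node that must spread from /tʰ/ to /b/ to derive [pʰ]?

/b/ and [pʰ] differ in [voice], [spread glottis]; every other specified feature is identical.
These terminals are all dominated by Node γ, and no proper subconstituent of Node γ covers them all; Node γ is their lowest common ancestor.
If Node γ spreads, every terminal under it takes /tʰ/'s value, producing [pʰ] as observed.
[coronal], [labial] stay as in /b/ although /tʰ/ differs there, so no node dominating them spread; among the remaining candidates Node γ is the lowest that derives the output.

Node γ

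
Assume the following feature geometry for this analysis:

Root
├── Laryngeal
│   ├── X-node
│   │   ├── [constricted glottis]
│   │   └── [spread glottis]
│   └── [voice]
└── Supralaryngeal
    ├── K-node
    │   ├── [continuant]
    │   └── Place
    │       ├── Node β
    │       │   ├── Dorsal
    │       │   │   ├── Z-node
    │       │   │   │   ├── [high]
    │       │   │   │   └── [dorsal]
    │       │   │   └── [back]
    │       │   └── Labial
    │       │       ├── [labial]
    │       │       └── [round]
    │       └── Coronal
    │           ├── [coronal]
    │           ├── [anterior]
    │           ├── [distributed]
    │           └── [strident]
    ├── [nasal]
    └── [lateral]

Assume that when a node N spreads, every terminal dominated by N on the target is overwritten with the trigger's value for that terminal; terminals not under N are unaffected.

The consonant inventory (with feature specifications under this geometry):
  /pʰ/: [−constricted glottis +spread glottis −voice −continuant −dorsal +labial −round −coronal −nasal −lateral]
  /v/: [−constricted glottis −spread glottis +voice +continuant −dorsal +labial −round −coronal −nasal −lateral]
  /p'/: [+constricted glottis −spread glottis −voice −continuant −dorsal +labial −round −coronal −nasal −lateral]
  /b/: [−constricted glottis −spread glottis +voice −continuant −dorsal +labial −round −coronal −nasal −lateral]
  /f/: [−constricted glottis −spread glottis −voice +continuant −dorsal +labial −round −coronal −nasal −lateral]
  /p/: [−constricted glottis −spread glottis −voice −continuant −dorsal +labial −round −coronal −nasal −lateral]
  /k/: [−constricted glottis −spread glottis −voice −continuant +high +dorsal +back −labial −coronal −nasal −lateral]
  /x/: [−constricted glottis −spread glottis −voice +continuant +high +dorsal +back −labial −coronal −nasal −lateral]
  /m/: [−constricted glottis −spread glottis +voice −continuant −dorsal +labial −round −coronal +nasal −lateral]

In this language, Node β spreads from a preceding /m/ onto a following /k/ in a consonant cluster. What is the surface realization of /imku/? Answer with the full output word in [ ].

Node β immediately or transitively dominates [high], [dorsal], [back], [labial], [round].
The target acquires /m/'s values for everything under Node β — [−dorsal], [+labial], [−round] — while keeping its own [constricted glottis], [spread glottis], [voice], ….
This feature bundle is that of [p], so /imku/ surfaces as [impu].

[impu]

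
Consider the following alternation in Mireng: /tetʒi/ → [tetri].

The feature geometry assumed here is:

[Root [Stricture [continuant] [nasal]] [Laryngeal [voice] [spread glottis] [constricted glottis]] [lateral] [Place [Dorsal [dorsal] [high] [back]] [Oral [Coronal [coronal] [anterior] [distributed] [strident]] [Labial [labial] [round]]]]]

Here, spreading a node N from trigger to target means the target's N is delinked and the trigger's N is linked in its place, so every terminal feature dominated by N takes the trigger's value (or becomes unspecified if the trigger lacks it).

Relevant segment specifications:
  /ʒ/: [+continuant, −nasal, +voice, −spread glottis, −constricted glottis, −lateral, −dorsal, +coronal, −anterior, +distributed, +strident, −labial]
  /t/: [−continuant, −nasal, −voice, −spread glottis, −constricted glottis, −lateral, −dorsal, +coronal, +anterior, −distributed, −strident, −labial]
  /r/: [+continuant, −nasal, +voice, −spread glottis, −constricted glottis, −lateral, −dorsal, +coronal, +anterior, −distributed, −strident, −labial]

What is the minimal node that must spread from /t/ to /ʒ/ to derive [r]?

/ʒ/ and [r] differ in [anterior], [distributed], [strident]; every other specified feature is identical.
These terminals are all dominated by Coronal, and no proper subconstituent of Coronal covers them all; Coronal is their lowest common ancestor.
Delinking /ʒ/'s Coronal and associating /t/'s Coronal gives precisely the feature bundle of [r].
Features on which the two segments disagree outside Coronal, such as [continuant], [voice], are unchanged — nothing dominating them spread, and Coronal is the minimal sufficient constituent.

Coronal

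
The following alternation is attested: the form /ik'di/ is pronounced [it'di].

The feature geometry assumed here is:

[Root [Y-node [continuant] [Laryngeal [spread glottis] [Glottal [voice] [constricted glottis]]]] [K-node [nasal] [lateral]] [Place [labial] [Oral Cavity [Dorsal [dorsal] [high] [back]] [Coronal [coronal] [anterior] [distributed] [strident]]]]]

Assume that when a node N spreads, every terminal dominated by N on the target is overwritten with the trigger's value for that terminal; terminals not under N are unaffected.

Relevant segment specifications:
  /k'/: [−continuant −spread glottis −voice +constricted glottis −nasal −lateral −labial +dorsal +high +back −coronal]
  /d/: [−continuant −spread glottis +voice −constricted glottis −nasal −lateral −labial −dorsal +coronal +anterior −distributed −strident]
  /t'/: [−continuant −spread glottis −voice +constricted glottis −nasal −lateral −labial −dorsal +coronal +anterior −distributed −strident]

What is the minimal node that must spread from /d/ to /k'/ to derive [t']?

/k'/ and [t'] differ in [coronal], [anterior], [distributed], [strident], [dorsal], [high], [back]; every other specified feature is identical.
These terminals are all dominated by Oral Cavity, and no proper subconstituent of Oral Cavity covers them all; Oral Cavity is their lowest common ancestor.
Spreading Oral Cavity from /d/ overwrites each of those terminals with /d/'s values, yielding exactly [t'].
[constricted glottis], [voice] stay as in /k'/ although /d/ differs there, so no node dominating them spread; among the remaining candidates Oral Cavity is the lowest that derives the output.

Oral Cavity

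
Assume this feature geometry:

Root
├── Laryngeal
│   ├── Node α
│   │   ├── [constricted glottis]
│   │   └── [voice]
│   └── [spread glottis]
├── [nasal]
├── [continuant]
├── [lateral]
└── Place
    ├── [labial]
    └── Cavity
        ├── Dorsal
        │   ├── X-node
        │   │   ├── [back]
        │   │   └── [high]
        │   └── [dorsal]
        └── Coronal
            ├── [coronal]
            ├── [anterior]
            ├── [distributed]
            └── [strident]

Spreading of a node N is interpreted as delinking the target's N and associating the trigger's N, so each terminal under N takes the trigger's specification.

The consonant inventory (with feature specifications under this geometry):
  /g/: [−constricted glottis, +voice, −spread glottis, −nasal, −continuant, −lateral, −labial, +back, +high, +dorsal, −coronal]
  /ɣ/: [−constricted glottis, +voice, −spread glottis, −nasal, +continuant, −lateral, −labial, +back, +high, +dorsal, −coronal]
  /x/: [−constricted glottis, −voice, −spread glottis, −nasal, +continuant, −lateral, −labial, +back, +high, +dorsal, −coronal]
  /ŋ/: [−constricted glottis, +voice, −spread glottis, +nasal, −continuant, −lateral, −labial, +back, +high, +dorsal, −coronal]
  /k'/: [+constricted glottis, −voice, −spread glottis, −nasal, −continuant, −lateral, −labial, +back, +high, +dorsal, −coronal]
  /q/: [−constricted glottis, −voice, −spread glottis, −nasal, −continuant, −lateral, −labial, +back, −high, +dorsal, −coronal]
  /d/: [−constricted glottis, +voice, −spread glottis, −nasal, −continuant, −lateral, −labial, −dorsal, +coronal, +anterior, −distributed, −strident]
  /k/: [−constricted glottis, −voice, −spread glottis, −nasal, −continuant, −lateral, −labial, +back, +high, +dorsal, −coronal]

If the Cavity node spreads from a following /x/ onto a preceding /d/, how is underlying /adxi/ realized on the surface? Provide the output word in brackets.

[agxi]

Cavity immediately or transitively dominates [back], [high], [dorsal], [coronal], [anterior], [distributed], [strident].
After delinking /d/'s Cavity and linking /x/'s, the affected terminals become [+back], [+high], [+dorsal], [−coronal]; [constricted glottis], [voice], [spread glottis], … (outside Cavity) are retained from /d/.
This feature bundle is that of [g], so /adxi/ surfaces as [agxi].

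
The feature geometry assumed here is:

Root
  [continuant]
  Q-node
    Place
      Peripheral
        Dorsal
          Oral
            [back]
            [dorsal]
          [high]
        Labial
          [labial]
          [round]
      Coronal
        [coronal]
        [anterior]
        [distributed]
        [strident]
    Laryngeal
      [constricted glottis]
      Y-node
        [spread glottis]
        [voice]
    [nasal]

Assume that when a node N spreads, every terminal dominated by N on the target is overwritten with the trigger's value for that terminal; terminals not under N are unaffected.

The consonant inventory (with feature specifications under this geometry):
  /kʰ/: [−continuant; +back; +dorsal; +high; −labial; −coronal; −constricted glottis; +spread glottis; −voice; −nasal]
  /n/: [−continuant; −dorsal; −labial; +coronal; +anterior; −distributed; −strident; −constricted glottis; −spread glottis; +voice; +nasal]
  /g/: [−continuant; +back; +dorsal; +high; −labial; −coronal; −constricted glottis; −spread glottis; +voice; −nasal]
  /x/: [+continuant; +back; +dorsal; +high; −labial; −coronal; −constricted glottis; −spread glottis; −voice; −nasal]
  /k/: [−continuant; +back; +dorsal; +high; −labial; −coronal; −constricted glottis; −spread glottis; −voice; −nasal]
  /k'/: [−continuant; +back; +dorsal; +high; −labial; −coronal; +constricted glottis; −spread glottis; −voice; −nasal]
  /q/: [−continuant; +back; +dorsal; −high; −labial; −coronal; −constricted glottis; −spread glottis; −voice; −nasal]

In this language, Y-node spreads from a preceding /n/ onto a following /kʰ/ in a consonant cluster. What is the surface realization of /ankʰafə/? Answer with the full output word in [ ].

Terminals under Y-node in this geometry: [spread glottis], [voice].
The target acquires /n/'s values for everything under Y-node — [−spread glottis], [+voice] — while keeping its own [continuant], [back], [dorsal], ….
Among the inventory, only /g/ has exactly this specification, giving the surface form [angafə].

[angafə]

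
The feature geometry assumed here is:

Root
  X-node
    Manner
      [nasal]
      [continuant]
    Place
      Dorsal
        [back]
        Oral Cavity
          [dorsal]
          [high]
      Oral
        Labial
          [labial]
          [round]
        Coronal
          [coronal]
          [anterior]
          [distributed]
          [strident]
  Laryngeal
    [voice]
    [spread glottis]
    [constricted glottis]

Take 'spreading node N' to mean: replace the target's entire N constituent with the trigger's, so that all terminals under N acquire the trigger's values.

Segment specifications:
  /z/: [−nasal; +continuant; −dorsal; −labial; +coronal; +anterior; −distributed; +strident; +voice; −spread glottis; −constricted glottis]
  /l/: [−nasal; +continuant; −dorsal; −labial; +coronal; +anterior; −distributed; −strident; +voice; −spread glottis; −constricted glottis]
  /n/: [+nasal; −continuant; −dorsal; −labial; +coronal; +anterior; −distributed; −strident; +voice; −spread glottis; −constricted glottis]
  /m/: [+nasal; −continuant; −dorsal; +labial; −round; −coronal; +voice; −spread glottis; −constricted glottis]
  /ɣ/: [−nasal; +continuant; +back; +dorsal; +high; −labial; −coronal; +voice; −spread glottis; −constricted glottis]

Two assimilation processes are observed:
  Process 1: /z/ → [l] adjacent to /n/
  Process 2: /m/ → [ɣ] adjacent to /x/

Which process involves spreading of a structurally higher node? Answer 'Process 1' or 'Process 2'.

In Process 1, [strident] changes, so the minimal spreading node is [strident] at depth 5.
In Process 2, [nasal], [continuant], [labial], [round], [dorsal], [high], [back] change, so the minimal spreading node is X-node at depth 1.
X-node is closer to Root than [strident], so Process 2 spreads the higher node.

Process 2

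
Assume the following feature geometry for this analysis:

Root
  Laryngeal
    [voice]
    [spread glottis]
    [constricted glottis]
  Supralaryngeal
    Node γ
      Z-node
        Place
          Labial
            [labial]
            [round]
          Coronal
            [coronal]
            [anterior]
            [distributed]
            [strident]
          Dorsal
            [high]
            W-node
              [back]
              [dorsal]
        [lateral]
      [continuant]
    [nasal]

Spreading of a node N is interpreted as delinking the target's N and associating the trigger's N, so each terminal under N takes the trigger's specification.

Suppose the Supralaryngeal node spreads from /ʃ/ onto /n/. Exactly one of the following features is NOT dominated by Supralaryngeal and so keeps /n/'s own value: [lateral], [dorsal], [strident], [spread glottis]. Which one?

The terminals dominated by Supralaryngeal are [labial], [round], [coronal], [anterior], [distributed], [strident], [high], [back], [dorsal], [lateral], [continuant], [nasal].
[lateral], [dorsal], [strident] all lie under Supralaryngeal, so they are overwritten when Supralaryngeal spreads.
[spread glottis] is not within the Supralaryngeal subtree (it hangs from Laryngeal), so /n/'s [spread glottis] value survives.

[spread glottis]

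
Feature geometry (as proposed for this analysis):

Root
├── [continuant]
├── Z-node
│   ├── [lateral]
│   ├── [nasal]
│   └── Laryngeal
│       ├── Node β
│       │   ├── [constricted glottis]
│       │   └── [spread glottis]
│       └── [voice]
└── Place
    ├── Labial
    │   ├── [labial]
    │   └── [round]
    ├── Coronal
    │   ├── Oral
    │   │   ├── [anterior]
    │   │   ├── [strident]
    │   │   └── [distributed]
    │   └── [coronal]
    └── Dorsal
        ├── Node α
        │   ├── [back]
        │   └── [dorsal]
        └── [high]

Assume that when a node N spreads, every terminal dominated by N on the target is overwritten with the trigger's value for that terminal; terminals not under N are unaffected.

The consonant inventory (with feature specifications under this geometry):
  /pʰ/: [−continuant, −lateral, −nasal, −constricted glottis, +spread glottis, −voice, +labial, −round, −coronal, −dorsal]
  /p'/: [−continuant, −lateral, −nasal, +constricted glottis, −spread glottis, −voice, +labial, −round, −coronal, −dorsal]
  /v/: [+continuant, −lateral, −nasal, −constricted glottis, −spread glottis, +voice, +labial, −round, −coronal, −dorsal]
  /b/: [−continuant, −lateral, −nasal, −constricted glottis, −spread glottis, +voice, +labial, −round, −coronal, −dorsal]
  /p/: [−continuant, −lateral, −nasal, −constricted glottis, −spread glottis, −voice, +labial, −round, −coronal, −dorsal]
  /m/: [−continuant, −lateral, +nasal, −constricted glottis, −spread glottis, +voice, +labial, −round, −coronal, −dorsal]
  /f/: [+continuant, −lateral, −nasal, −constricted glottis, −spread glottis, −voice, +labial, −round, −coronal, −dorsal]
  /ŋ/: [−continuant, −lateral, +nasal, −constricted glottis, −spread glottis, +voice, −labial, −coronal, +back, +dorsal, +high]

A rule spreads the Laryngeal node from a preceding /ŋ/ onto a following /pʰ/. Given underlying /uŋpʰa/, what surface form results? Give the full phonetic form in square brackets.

[uŋba]

Laryngeal immediately or transitively dominates [constricted glottis], [spread glottis], [voice].
After delinking /pʰ/'s Laryngeal and linking /ŋ/'s, the affected terminals become [−constricted glottis], [−spread glottis], [+voice]; [continuant], [lateral], [nasal], … (outside Laryngeal) are retained from /pʰ/.
This feature bundle is that of [b], so /uŋpʰa/ surfaces as [uŋba].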